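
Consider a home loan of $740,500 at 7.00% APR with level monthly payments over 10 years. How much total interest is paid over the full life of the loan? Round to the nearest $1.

At 7.00% the monthly rate is 0.0058333, so the payment is 740,500 × 0.0058333 / (1 − 1.0058333^−120) = $8,597.83.
Total paid = 120 × $8,597.83 = $1,031,739.60; interest = $1,031,739.60 − $740,500 = $291,239.60.

$291,240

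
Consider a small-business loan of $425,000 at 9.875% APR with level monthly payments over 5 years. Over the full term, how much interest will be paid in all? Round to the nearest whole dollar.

Monthly rate = 9.875%/12 = 0.0082292; payment = 425,000 × 0.0082292 / (1 − (1+0.0082292)^−60) = $9,003.88.
Total paid = 60 × $9,003.88 = $540,232.80; interest = $540,232.80 − $425,000 = $115,232.80.

$115,233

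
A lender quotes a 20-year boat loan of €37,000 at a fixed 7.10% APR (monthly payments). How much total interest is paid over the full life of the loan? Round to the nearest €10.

€32,380

Monthly rate = 7.1%/12 = 0.0059167; payment = 37,000 × 0.0059167 / (1 − (1+0.0059167)^−240) = €289.09.
Total paid = 240 × €289.09 = €69,381.60; interest = €69,381.60 − €37,000 = €32,381.60.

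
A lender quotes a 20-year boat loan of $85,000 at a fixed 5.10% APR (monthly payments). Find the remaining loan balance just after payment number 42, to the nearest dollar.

With monthly rate i = 5.1%/12 = 0.0042500, the balance after k of n payments is P · [(1+i)^n − (1+i)^k] / [(1+i)^n − 1].
(1+0.0042500)^240 = 2.76720731 and (1+0.0042500)^42 = 1.19497081, so the balance is 85,000 × (2.76720731 − 1.19497081) / (2.76720731 − 1) = $75,622.20.

$75,622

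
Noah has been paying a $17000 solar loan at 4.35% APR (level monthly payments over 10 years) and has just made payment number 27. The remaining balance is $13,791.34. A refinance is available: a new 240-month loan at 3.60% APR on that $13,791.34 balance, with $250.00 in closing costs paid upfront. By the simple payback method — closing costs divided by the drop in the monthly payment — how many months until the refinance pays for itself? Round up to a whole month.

3 months

Current payment = 17,000 × 4.35%/12 / (1 − (1+0.0036250)^−120) = $174.96.
Refinanced payment = 13,791.34 × 0.0030000 / (1 − (1+0.0030000)^−240) = $80.69.
Monthly savings = $174.96 − $80.69 = $94.27.
Break-even = $250.00 / $94.27 = 2.65 → 3 months.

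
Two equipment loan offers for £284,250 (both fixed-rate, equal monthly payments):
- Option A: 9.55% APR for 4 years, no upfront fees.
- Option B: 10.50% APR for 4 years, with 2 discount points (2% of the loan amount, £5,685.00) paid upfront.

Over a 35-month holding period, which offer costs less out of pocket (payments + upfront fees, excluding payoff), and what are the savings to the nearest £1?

Option A by £10,225

Option A: at 9.55% the monthly rate is 0.0079583, so the payment is 284,250 × 0.0079583 / (1 − 1.0079583^−48) = £7,148.04.
Option B: at 10.50% the monthly rate is 0.0087500, so the payment is 284,250 × 0.0087500 / (1 − 1.0087500^−48) = £7,277.76.
Over 35 months: Option A costs 35 × £7,148.04 = £250,181.40; Option B costs 35 × £7,277.76 + £5,685.00 = £260,406.60.
Option A is cheaper by £260,406.60 − £250,181.40 = £10,225.20.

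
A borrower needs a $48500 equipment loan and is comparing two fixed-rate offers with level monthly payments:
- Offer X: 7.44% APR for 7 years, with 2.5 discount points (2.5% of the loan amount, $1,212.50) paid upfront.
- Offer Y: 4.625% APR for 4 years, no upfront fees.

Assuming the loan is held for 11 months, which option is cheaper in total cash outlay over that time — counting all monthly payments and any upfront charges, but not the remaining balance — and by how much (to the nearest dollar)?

Offer X by $2,816

Offer X: monthly rate = 7.44%/12 = 0.0062000; payment = 48,500 × 0.0062000 / (1 − (1+0.0062000)^−84) = $742.47.
Offer Y: monthly rate = 4.625%/12 = 0.0038542; payment = 48,500 × 0.0038542 / (1 − (1+0.0038542)^−48) = $1,108.70.
Over 11 months: Offer X costs 11 × $742.47 + $1,212.50 = $9,379.67; Offer Y costs 11 × $1,108.70 = $12,195.70.
Offer X is cheaper by $12,195.70 − $9,379.67 = $2,816.03.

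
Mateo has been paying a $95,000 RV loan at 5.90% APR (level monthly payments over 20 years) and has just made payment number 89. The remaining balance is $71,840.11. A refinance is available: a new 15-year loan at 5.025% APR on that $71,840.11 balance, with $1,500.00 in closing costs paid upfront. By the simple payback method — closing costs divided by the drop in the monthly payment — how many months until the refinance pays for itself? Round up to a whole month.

15 months

Current payment = 95,000 × 5.9%/12 / (1 − (1+0.0049167)^−240) = $675.14.
Refinanced payment = 71,840.11 × 0.0041875 / (1 − (1+0.0041875)^−180) = $569.04.
Monthly savings = $675.14 − $569.04 = $106.10.
Break-even = $1,500.00 / $106.10 = 14.14 → 15 months.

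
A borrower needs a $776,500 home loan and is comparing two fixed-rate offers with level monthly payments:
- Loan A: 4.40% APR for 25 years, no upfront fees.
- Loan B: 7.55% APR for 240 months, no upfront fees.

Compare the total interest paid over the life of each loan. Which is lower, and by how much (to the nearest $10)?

Loan A by $225,380

Loan A: at 4.40% the monthly rate is 0.0036667, so the payment is 776,500 × 0.0036667 / (1 − 1.0036667^−300) = $4,272.08.
Total interest on Loan A = 300 × $4,272.08 − $776,500 = $505,124.00.
Loan B: monthly rate = 7.55%/12 = 0.0062917; payment = 776,500 × 0.0062917 / (1 − (1+0.0062917)^−240) = $6,279.19.
Total interest on Loan B = 240 × $6,279.19 − $776,500 = $730,505.60.
Loan A is lower by $225,381.60.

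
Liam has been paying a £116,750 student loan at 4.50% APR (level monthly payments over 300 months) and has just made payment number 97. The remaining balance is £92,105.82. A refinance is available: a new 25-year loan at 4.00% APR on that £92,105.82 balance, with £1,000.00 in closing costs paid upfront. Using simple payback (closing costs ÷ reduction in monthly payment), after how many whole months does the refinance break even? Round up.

7 months

Current payment = 116,750 × 4.5%/12 / (1 − (1+0.0037500)^−300) = £648.93.
Refinanced payment = 92,105.82 × 0.0033333 / (1 − (1+0.0033333)^−300) = £486.17.
Monthly savings = £648.93 − £486.17 = £162.76.
Break-even = £1,000.00 / £162.76 = 6.14 → 7 months.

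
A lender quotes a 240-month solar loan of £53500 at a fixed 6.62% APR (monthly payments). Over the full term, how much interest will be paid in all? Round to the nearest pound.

At 6.62% the monthly rate is 0.0055167, so the payment is 53,500 × 0.0055167 / (1 − 1.0055167^−240) = £402.67.
Total paid = 240 × £402.67 = £96,640.80; interest = £96,640.80 − £53,500 = £43,140.80.

£43,141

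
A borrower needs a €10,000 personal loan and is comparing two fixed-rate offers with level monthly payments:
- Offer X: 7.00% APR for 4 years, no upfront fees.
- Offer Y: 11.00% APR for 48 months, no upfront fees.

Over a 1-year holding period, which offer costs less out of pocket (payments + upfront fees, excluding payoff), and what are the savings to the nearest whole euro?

Offer X by €228

Offer X: at 7.00% the monthly rate is 0.0058333, so the payment is 10,000 × 0.0058333 / (1 − 1.0058333^−48) = €239.46.
Offer Y: monthly rate = 11%/12 = 0.0091667; payment = 10,000 × 0.0091667 / (1 − (1+0.0091667)^−48) = €258.46.
Over 12 months: Offer X costs 12 × €239.46 = €2,873.52; Offer Y costs 12 × €258.46 = €3,101.52.
Offer X is cheaper by €3,101.52 − €2,873.52 = €228.00.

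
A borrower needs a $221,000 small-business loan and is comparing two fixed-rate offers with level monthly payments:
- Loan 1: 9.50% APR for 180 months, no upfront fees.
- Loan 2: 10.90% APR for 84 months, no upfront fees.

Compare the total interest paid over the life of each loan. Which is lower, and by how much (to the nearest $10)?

Loan 1: monthly rate = 9.5%/12 = 0.0079167; payment = 221,000 × 0.0079167 / (1 − (1+0.0079167)^−180) = $2,307.74.
Total interest on Loan 1 = 180 × $2,307.74 − $221,000 = $194,393.20.
Loan 2: monthly rate = 10.9%/12 = 0.0090833; payment = 221,000 × 0.0090833 / (1 − (1+0.0090833)^−84) = $3,772.45.
Total interest on Loan 2 = 84 × $3,772.45 − $221,000 = $95,885.80.
Loan 2 is lower by $98,507.40.

Loan 2 by $98,510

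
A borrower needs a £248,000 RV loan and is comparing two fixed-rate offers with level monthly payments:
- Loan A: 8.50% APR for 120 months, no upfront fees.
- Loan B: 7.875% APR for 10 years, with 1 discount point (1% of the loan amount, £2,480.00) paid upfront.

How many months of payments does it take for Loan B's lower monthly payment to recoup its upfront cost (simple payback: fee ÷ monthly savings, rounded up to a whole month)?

Loan A: monthly rate = 8.5%/12 = 0.0070833; payment = 248,000 × 0.0070833 / (1 − (1+0.0070833)^−120) = £3,074.85.
Loan B: monthly rate = 7.875%/12 = 0.0065625; payment = 248,000 × 0.0065625 / (1 − (1+0.0065625)^−120) = £2,992.57.
Monthly savings = £3,074.85 − £2,992.57 = £82.28.
Break-even = £2,480.00 / £82.28 = 30.14 → 31 months.

31 months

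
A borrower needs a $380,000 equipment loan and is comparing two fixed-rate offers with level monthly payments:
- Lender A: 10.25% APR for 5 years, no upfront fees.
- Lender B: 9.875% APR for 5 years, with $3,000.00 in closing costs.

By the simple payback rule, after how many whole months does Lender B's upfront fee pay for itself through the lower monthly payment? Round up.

43 months

Lender A: at 10.25% the monthly rate is 0.0085417, so the payment is 380,000 × 0.0085417 / (1 − 1.0085417^−60) = $8,120.70.
Lender B: monthly rate = 9.875%/12 = 0.0082292; payment = 380,000 × 0.0082292 / (1 − (1+0.0082292)^−60) = $8,050.52.
Monthly savings = $8,120.70 − $8,050.52 = $70.18.
Break-even = $3,000.00 / $70.18 = 42.75 → 43 months.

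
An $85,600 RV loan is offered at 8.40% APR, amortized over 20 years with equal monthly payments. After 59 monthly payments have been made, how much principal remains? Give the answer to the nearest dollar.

With monthly rate i = 8.4%/12 = 0.0070000, the balance after k of n payments is P · [(1+i)^n − (1+i)^k] / [(1+i)^n − 1].
(1+0.0070000)^240 = 5.33424468 and (1+0.0070000)^59 = 1.50917208, so the balance is 85,600 × (5.33424468 − 1.50917208) / (5.33424468 − 1) = $75,544.01.

$75,544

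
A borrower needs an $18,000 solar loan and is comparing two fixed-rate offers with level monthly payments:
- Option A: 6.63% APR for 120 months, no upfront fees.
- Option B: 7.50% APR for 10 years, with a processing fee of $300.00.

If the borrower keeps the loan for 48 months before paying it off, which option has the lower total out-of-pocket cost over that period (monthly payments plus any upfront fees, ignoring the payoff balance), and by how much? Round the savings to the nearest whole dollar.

Option A: monthly rate = 6.63%/12 = 0.0055250; payment = 18,000 × 0.0055250 / (1 − (1+0.0055250)^−120) = $205.58.
Option B: monthly rate = 7.5%/12 = 0.0062500; payment = 18,000 × 0.0062500 / (1 − (1+0.0062500)^−120) = $213.66.
Over 48 months: Option A costs 48 × $205.58 = $9,867.84; Option B costs 48 × $213.66 + $300.00 = $10,555.68.
Option A is cheaper by $10,555.68 − $9,867.84 = $687.84.

Option A by $688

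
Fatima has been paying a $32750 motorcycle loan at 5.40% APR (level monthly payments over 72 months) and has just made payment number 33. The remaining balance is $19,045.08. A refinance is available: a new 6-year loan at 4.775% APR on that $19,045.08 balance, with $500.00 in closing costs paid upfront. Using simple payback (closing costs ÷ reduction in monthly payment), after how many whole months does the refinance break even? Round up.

Current payment = 32,750 × 5.4%/12 / (1 − (1+0.0045000)^−72) = $533.53.
Refinanced payment = 19,045.08 × 0.0039792 / (1 − (1+0.0039792)^−72) = $304.74.
Monthly savings = $533.53 − $304.74 = $228.79.
Break-even = $500.00 / $228.79 = 2.19 → 3 months.

3 months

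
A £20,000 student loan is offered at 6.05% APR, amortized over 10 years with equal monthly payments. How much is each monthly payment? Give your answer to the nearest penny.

At 6.05% the monthly rate is 0.0050417, so the payment is 20,000 × 0.0050417 / (1 − 1.0050417^−120) = £222.54.

£222.54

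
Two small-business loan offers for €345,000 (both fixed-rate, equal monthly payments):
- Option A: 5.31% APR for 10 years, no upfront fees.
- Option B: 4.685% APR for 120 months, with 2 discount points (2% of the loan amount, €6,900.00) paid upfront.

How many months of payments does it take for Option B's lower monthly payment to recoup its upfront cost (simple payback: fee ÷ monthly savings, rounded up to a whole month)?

Option A: at 5.31% the monthly rate is 0.0044250, so the payment is 345,000 × 0.0044250 / (1 − 1.0044250^−120) = €3,711.76.
Option B: at 4.685% the monthly rate is 0.0039042, so the payment is 345,000 × 0.0039042 / (1 − 1.0039042^−120) = €3,606.37.
Monthly savings = €3,711.76 − €3,606.37 = €105.39.
Break-even = €6,900.00 / €105.39 = 65.47 → 66 months.

66 months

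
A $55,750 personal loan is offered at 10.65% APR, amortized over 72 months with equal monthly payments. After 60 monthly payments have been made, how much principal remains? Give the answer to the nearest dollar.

$11,916

With monthly rate i = 10.65%/12 = 0.0088750, the balance after k of n payments is P · [(1+i)^n − (1+i)^k] / [(1+i)^n − 1].
(1+0.0088750)^72 = 1.88925223 and (1+0.0088750)^60 = 1.69918873, so the balance is 55,750 × (1.88925223 − 1.69918873) / (1.88925223 − 1) = $11,915.67.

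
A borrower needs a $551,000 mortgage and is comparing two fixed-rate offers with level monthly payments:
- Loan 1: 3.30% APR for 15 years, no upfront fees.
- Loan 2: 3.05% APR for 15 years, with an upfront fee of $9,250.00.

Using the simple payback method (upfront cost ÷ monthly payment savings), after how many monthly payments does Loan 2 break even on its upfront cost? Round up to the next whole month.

139 months

Loan 1: monthly rate = 3.3%/12 = 0.0027500; payment = 551,000 × 0.0027500 / (1 − (1+0.0027500)^−180) = $3,885.11.
Loan 2: at 3.05% the monthly rate is 0.0025417, so the payment is 551,000 × 0.0025417 / (1 − 1.0025417^−180) = $3,818.37.
Monthly savings = $3,885.11 − $3,818.37 = $66.74.
Break-even = $9,250.00 / $66.74 = 138.60 → 139 months.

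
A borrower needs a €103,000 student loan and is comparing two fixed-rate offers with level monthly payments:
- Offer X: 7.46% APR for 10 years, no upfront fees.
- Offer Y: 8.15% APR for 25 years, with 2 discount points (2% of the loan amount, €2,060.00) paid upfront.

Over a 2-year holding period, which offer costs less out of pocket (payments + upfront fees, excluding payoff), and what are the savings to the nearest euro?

Offer Y by €7,906

Offer X: at 7.46% the monthly rate is 0.0062167, so the payment is 103,000 × 0.0062167 / (1 − 1.0062167^−120) = €1,220.48.
Offer Y: at 8.15% the monthly rate is 0.0067917, so the payment is 103,000 × 0.0067917 / (1 − 1.0067917^−300) = €805.23.
Over 24 months: Offer X costs 24 × €1,220.48 = €29,291.52; Offer Y costs 24 × €805.23 + €2,060.00 = €21,385.52.
Offer Y is cheaper by €29,291.52 − €21,385.52 = €7,906.00.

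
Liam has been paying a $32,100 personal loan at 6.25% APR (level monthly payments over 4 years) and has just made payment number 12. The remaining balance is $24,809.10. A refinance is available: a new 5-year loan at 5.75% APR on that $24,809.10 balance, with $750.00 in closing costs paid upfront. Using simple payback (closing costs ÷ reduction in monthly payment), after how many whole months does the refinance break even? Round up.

Current payment = 32,100 × 6.25%/12 / (1 − (1+0.0052083)^−48) = $757.55.
Refinanced payment = 24,809.10 × 0.0047917 / (1 − (1+0.0047917)^−60) = $476.75.
Monthly savings = $757.55 − $476.75 = $280.80.
Break-even = $750.00 / $280.80 = 2.67 → 3 months.

3 months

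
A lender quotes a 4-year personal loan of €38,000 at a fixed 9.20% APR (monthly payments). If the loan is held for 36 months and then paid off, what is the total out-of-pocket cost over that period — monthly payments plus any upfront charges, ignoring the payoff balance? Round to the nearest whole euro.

€34,173

Monthly rate = 9.2%/12 = 0.0076667; payment = 38,000 × 0.0076667 / (1 − (1+0.0076667)^−48) = €949.24.
Total outlay = 36 × €949.24 = €34,172.64.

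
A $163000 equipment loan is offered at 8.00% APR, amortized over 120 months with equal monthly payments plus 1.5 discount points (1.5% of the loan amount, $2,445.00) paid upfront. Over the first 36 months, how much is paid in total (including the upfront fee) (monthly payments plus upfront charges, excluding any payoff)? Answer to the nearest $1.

Monthly rate = 8%/12 = 0.0066667; payment = 163,000 × 0.0066667 / (1 − (1+0.0066667)^−120) = $1,977.64.
Total outlay = 36 × $1,977.64 + $2,445.00 = $73,640.04.

$73,640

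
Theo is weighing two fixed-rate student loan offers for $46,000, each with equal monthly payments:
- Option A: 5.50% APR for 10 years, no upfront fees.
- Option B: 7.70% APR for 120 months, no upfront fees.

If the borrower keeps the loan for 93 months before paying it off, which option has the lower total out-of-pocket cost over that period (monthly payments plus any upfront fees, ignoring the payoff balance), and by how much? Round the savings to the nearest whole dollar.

Option A by $4,801

Option A: monthly rate = 5.5%/12 = 0.0045833; payment = 46,000 × 0.0045833 / (1 − (1+0.0045833)^−120) = $499.22.
Option B: monthly rate = 7.7%/12 = 0.0064167; payment = 46,000 × 0.0064167 / (1 − (1+0.0064167)^−120) = $550.84.
Over 93 months: Option A costs 93 × $499.22 = $46,427.46; Option B costs 93 × $550.84 = $51,228.12.
Option A is cheaper by $51,228.12 − $46,427.46 = $4,800.66.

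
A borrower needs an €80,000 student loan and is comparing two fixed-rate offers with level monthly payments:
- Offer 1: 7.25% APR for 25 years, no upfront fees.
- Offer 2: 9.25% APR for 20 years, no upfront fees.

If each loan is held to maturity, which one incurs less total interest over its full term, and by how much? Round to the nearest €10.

Offer 1: at 7.25% the monthly rate is 0.0060417, so the payment is 80,000 × 0.0060417 / (1 − 1.0060417^−300) = €578.25.
Total interest on Offer 1 = 300 × €578.25 − €80,000 = €93,475.00.
Offer 2: at 9.25% the monthly rate is 0.0077083, so the payment is 80,000 × 0.0077083 / (1 − 1.0077083^−240) = €732.69.
Total interest on Offer 2 = 240 × €732.69 − €80,000 = €95,845.60.
Offer 1 is lower by €2,370.60.

Offer 1 by €2,370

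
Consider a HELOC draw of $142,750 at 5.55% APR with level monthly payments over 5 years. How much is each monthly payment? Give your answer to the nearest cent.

$2,729.99

At 5.55% the monthly rate is 0.0046250, so the payment is 142,750 × 0.0046250 / (1 − 1.0046250^−60) = $2,729.99.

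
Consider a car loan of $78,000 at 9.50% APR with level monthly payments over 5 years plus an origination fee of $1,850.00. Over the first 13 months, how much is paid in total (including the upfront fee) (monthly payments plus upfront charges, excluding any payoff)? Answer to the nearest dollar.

$23,146

Monthly rate = 9.5%/12 = 0.0079167; payment = 78,000 × 0.0079167 / (1 − (1+0.0079167)^−60) = $1,638.15.
Total outlay = 13 × $1,638.15 + $1,850.00 = $23,145.95.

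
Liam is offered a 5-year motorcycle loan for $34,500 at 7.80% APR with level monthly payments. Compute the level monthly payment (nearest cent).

Monthly rate = 7.8%/12 = 0.0065000; payment = 34,500 × 0.0065000 / (1 − (1+0.0065000)^−60) = $696.24.

$696.24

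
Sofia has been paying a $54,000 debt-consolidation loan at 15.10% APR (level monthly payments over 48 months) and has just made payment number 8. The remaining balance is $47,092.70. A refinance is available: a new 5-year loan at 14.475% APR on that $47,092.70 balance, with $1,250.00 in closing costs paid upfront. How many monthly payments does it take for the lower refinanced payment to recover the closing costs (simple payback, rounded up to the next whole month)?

4 months

Current payment = 54,000 × 15.1%/12 / (1 − (1+0.0125833)^−48) = $1,505.60.
Refinanced payment = 47,092.70 × 0.0120625 / (1 − (1+0.0120625)^−60) = $1,107.40.
Monthly savings = $1,505.60 − $1,107.40 = $398.20.
Break-even = $1,250.00 / $398.20 = 3.14 → 4 months.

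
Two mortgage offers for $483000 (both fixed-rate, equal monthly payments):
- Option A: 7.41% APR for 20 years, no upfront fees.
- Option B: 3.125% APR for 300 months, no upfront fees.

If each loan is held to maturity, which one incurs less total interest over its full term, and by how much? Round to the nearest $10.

Option A: monthly rate = 7.41%/12 = 0.0061750; payment = 483,000 × 0.0061750 / (1 − (1+0.0061750)^−240) = $3,864.48.
Total interest on Option A = 240 × $3,864.48 − $483,000 = $444,475.20.
Option B: at 3.125% the monthly rate is 0.0026042, so the payment is 483,000 × 0.0026042 / (1 − 1.0026042^−300) = $2,321.97.
Total interest on Option B = 300 × $2,321.97 − $483,000 = $213,591.00.
Option B is lower by $230,884.20.

Option B by $230,880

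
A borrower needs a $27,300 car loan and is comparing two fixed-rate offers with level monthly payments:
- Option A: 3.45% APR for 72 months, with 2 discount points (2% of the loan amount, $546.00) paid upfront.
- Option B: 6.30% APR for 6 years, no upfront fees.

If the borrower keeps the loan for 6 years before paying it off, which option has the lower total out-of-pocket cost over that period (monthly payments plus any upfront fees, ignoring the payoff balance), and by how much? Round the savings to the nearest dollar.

Option A: at 3.45% the monthly rate is 0.0028750, so the payment is 27,300 × 0.0028750 / (1 − 1.0028750^−72) = $420.31.
Option B: monthly rate = 6.3%/12 = 0.0052500; payment = 27,300 × 0.0052500 / (1 − (1+0.0052500)^−72) = $456.32.
Over 72 months: Option A costs 72 × $420.31 + $546.00 = $30,808.32; Option B costs 72 × $456.32 = $32,855.04.
Option A is cheaper by $32,855.04 − $30,808.32 = $2,046.72.

Option A by $2,047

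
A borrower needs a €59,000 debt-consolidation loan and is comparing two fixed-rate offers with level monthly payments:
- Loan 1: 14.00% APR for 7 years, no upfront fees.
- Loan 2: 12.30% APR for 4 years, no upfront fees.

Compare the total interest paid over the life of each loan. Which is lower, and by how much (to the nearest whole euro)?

Loan 1: at 14.00% the monthly rate is 0.0116667, so the payment is 59,000 × 0.0116667 / (1 − 1.0116667^−84) = €1,105.66.
Total interest on Loan 1 = 84 × €1,105.66 − €59,000 = €33,875.44.
Loan 2: monthly rate = 12.3%/12 = 0.0102500; payment = 59,000 × 0.0102500 / (1 − (1+0.0102500)^−48) = €1,562.40.
Total interest on Loan 2 = 48 × €1,562.40 − €59,000 = €15,995.20.
Loan 2 is lower by €17,880.24.

Loan 2 by €17,880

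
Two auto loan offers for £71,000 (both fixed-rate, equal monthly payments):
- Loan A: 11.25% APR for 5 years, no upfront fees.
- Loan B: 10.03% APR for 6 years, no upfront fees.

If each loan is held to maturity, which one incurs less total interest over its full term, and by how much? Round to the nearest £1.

Loan A: monthly rate = 11.25%/12 = 0.0093750; payment = 71,000 × 0.0093750 / (1 − (1+0.0093750)^−60) = £1,552.58.
Total interest on Loan A = 60 × £1,552.58 − £71,000 = £22,154.80.
Loan B: monthly rate = 10.03%/12 = 0.0083583; payment = 71,000 × 0.0083583 / (1 − (1+0.0083583)^−72) = £1,316.41.
Total interest on Loan B = 72 × £1,316.41 − £71,000 = £23,781.52.
Loan A is lower by £1,626.72.

Loan A by £1,627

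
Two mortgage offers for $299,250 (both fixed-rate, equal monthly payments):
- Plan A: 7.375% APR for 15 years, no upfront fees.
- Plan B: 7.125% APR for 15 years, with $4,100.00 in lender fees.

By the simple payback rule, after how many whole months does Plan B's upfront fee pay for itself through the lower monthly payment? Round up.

98 months

Plan A: at 7.375% the monthly rate is 0.0061458, so the payment is 299,250 × 0.0061458 / (1 − 1.0061458^−180) = $2,752.87.
Plan B: monthly rate = 7.125%/12 = 0.0059375; payment = 299,250 × 0.0059375 / (1 − (1+0.0059375)^−180) = $2,710.70.
Monthly savings = $2,752.87 − $2,710.70 = $42.17.
Break-even = $4,100.00 / $42.17 = 97.23 → 98 months.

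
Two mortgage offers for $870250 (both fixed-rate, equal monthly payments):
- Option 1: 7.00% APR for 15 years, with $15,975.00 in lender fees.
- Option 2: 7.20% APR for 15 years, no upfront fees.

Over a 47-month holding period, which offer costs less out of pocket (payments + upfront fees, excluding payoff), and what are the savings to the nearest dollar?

Option 1: at 7.00% the monthly rate is 0.0058333, so the payment is 870,250 × 0.0058333 / (1 − 1.0058333^−180) = $7,822.05.
Option 2: at 7.20% the monthly rate is 0.0060000, so the payment is 870,250 × 0.0060000 / (1 − 1.0060000^−180) = $7,919.68.
Over 47 months: Option 1 costs 47 × $7,822.05 + $15,975.00 = $383,611.35; Option 2 costs 47 × $7,919.68 = $372,224.96.
Option 2 is cheaper by $383,611.35 − $372,224.96 = $11,386.39.

Option 2 by $11,386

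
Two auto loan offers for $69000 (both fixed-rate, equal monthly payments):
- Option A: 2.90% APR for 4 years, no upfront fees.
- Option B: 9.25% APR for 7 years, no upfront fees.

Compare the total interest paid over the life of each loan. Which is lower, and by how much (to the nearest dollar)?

Option A by $20,827

Option A: monthly rate = 2.9%/12 = 0.0024167; payment = 69,000 × 0.0024167 / (1 − (1+0.0024167)^−48) = $1,524.22.
Total interest on Option A = 48 × $1,524.22 − $69,000 = $4,162.56.
Option B: monthly rate = 9.25%/12 = 0.0077083; payment = 69,000 × 0.0077083 / (1 − (1+0.0077083)^−84) = $1,118.92.
Total interest on Option B = 84 × $1,118.92 − $69,000 = $24,989.28.
Option A is lower by $20,826.72.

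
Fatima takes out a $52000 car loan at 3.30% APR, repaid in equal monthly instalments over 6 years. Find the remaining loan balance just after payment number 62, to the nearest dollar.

With monthly rate i = 3.3%/12 = 0.0027500, the balance after k of n payments is P · [(1+i)^n − (1+i)^k] / [(1+i)^n − 1].
(1+0.0027500)^72 = 1.21863118 and (1+0.0027500)^62 = 1.18562017, so the balance is 52,000 × (1.21863118 − 1.18562017) / (1.21863118 − 1) = $7,851.45.

$7,851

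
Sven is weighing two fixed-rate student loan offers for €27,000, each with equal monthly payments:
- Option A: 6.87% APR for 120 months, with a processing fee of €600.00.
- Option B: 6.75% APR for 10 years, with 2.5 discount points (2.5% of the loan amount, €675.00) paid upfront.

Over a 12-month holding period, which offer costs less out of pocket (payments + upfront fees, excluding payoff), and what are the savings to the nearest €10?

Option A: monthly rate = 6.87%/12 = 0.0057250; payment = 27,000 × 0.0057250 / (1 − (1+0.0057250)^−120) = €311.69.
Option B: monthly rate = 6.75%/12 = 0.0056250; payment = 27,000 × 0.0056250 / (1 − (1+0.0056250)^−120) = €310.03.
Over 12 months: Option A costs 12 × €311.69 + €600.00 = €4,340.28; Option B costs 12 × €310.03 + €675.00 = €4,395.36.
Option A is cheaper by €4,395.36 − €4,340.28 = €55.08.

Option A by €60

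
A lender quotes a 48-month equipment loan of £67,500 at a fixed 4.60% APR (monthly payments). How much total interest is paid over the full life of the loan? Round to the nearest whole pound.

At 4.60% the monthly rate is 0.0038333, so the payment is 67,500 × 0.0038333 / (1 − 1.0038333^−48) = £1,542.28.
Total paid = 48 × £1,542.28 = £74,029.44; interest = £74,029.44 − £67,500 = £6,529.44.

£6,529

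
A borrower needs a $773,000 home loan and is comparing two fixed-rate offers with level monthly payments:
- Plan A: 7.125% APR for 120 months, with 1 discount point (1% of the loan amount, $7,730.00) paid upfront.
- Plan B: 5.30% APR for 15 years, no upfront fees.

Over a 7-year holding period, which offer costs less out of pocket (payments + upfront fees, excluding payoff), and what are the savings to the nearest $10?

Plan B by $242,150

Plan A: monthly rate = 7.125%/12 = 0.0059375; payment = 773,000 × 0.0059375 / (1 − (1+0.0059375)^−120) = $9,025.06.
Plan B: at 5.30% the monthly rate is 0.0044167, so the payment is 773,000 × 0.0044167 / (1 − 1.0044167^−180) = $6,234.32.
Over 84 months: Plan A costs 84 × $9,025.06 + $7,730.00 = $765,835.04; Plan B costs 84 × $6,234.32 = $523,682.88.
Plan B is cheaper by $765,835.04 − $523,682.88 = $242,152.16.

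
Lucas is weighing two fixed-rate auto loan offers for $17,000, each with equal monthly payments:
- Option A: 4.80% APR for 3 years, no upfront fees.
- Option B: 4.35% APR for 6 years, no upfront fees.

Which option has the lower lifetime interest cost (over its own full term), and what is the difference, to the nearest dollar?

Option A: at 4.80% the monthly rate is 0.0040000, so the payment is 17,000 × 0.0040000 / (1 − 1.0040000^−36) = $507.98.
Total interest on Option A = 36 × $507.98 − $17,000 = $1,287.28.
Option B: at 4.35% the monthly rate is 0.0036250, so the payment is 17,000 × 0.0036250 / (1 − 1.0036250^−72) = $268.69.
Total interest on Option B = 72 × $268.69 − $17,000 = $2,345.68.
Option A is lower by $1,058.40.

Option A by $1,058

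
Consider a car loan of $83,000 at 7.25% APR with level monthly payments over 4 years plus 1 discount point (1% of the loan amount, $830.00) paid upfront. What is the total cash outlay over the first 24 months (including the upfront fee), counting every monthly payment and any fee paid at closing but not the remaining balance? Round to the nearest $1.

Monthly rate = 7.25%/12 = 0.0060417; payment = 83,000 × 0.0060417 / (1 − (1+0.0060417)^−48) = $1,997.18.
Total outlay = 24 × $1,997.18 + $830.00 = $48,762.32.

$48,762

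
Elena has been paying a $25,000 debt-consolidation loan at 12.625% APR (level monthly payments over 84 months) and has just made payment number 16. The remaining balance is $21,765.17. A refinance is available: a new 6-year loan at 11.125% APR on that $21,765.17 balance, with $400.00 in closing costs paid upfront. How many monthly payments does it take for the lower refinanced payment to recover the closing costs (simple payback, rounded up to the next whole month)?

Current payment = 25,000 × 12.625%/12 / (1 − (1+0.0105208)^−84) = $449.72.
Refinanced payment = 21,765.17 × 0.0092708 / (1 − (1+0.0092708)^−72) = $415.67.
Monthly savings = $449.72 − $415.67 = $34.05.
Break-even = $400.00 / $34.05 = 11.75 → 12 months.

12 months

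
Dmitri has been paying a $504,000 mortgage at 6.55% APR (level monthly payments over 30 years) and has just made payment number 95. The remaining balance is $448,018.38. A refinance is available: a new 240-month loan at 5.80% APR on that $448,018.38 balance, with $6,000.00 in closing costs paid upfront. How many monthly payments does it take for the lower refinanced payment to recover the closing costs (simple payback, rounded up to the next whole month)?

137 months

Current payment = 504,000 × 6.55%/12 / (1 − (1+0.0054583)^−360) = $3,202.21.
Refinanced payment = 448,018.38 × 0.0048333 / (1 − (1+0.0048333)^−240) = $3,158.27.
Monthly savings = $3,202.21 − $3,158.27 = $43.94.
Break-even = $6,000.00 / $43.94 = 136.55 → 137 months.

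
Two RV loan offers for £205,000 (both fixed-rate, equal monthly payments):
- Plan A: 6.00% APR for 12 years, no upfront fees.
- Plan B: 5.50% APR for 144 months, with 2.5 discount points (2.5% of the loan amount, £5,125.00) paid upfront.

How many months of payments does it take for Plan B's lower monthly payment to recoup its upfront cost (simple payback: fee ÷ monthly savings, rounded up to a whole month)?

98 months

Plan A: monthly rate = 6%/12 = 0.0050000; payment = 205,000 × 0.0050000 / (1 − (1+0.0050000)^−144) = £2,000.49.
Plan B: monthly rate = 5.5%/12 = 0.0045833; payment = 205,000 × 0.0045833 / (1 − (1+0.0045833)^−144) = £1,947.85.
Monthly savings = £2,000.49 − £1,947.85 = £52.64.
Break-even = £5,125.00 / £52.64 = 97.36 → 98 months.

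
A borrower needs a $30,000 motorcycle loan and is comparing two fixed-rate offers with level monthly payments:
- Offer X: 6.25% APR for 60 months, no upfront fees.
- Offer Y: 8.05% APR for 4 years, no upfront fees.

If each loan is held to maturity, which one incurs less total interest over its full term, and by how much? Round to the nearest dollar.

Offer X by $180

Offer X: monthly rate = 6.25%/12 = 0.0052083; payment = 30,000 × 0.0052083 / (1 − (1+0.0052083)^−60) = $583.48.
Total interest on Offer X = 60 × $583.48 − $30,000 = $5,008.80.
Offer Y: monthly rate = 8.05%/12 = 0.0067083; payment = 30,000 × 0.0067083 / (1 − (1+0.0067083)^−48) = $733.09.
Total interest on Offer Y = 48 × $733.09 − $30,000 = $5,188.32.
Offer X is lower by $179.52.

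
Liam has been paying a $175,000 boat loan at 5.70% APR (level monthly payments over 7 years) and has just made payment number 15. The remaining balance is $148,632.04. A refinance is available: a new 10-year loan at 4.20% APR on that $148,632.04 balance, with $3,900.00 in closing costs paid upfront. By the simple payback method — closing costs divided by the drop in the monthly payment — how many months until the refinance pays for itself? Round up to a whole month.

Current payment = 175,000 × 5.7%/12 / (1 − (1+0.0047500)^−84) = $2,531.40.
Refinanced payment = 148,632.04 × 0.0035000 / (1 − (1+0.0035000)^−120) = $1,519.00.
Monthly savings = $2,531.40 − $1,519.00 = $1,012.40.
Break-even = $3,900.00 / $1,012.40 = 3.85 → 4 months.

4 months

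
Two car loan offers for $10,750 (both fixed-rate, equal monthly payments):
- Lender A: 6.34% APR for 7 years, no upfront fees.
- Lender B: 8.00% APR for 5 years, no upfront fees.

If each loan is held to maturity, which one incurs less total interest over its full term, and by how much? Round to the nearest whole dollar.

Lender A: at 6.34% the monthly rate is 0.0052833, so the payment is 10,750 × 0.0052833 / (1 − 1.0052833^−84) = $158.80.
Total interest on Lender A = 84 × $158.80 − $10,750 = $2,589.20.
Lender B: monthly rate = 8%/12 = 0.0066667; payment = 10,750 × 0.0066667 / (1 − (1+0.0066667)^−60) = $217.97.
Total interest on Lender B = 60 × $217.97 − $10,750 = $2,328.20.
Lender B is lower by $261.00.

Lender B by $261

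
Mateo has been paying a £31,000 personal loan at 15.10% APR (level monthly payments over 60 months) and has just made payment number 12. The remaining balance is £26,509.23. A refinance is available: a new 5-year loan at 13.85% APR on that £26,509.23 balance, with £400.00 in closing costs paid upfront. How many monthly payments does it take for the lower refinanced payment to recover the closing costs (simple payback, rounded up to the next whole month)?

4 months

Current payment = 31,000 × 15.1%/12 / (1 − (1+0.0125833)^−60) = £739.12.
Refinanced payment = 26,509.23 × 0.0115417 / (1 − (1+0.0115417)^−60) = £614.76.
Monthly savings = £739.12 − £614.76 = £124.36.
Break-even = £400.00 / £124.36 = 3.22 → 4 months.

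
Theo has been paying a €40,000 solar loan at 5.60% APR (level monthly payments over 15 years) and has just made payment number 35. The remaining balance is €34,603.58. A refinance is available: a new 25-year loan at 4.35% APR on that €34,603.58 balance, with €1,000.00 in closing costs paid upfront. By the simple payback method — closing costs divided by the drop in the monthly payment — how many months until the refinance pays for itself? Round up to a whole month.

Current payment = 40,000 × 5.6%/12 / (1 − (1+0.0046667)^−180) = €328.96.
Refinanced payment = 34,603.58 × 0.0036250 / (1 − (1+0.0036250)^−300) = €189.40.
Monthly savings = €328.96 − €189.40 = €139.56.
Break-even = €1,000.00 / €139.56 = 7.17 → 8 months.

8 months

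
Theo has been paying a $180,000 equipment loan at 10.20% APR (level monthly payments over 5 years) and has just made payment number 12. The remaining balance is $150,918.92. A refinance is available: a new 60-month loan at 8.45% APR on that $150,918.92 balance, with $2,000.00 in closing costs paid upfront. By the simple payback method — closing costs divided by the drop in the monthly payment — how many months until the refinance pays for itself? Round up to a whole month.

3 months

Current payment = 180,000 × 10.2%/12 / (1 − (1+0.0085000)^−60) = $3,842.21.
Refinanced payment = 150,918.92 × 0.0070417 / (1 − (1+0.0070417)^−60) = $3,092.70.
Monthly savings = $3,842.21 − $3,092.70 = $749.51.
Break-even = $2,000.00 / $749.51 = 2.67 → 3 months.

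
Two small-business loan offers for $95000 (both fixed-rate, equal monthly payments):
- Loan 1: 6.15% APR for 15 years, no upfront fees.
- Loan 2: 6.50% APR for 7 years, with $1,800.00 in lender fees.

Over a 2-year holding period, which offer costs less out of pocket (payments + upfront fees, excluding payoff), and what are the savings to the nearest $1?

Loan 1: monthly rate = 6.15%/12 = 0.0051250; payment = 95,000 × 0.0051250 / (1 − (1+0.0051250)^−180) = $809.38.
Loan 2: at 6.50% the monthly rate is 0.0054167, so the payment is 95,000 × 0.0054167 / (1 − 1.0054167^−84) = $1,410.70.
Over 24 months: Loan 1 costs 24 × $809.38 = $19,425.12; Loan 2 costs 24 × $1,410.70 + $1,800.00 = $35,656.80.
Loan 1 is cheaper by $35,656.80 − $19,425.12 = $16,231.68.

Loan 1 by $16,232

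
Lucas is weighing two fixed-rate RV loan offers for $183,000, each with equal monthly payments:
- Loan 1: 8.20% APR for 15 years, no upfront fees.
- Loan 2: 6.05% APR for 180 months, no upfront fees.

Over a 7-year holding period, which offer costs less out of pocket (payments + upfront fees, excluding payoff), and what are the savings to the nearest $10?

Loan 2 by $18,550

Loan 1: monthly rate = 8.2%/12 = 0.0068333; payment = 183,000 × 0.0068333 / (1 − (1+0.0068333)^−180) = $1,770.04.
Loan 2: monthly rate = 6.05%/12 = 0.0050417; payment = 183,000 × 0.0050417 / (1 − (1+0.0050417)^−180) = $1,549.21.
Over 84 months: Loan 1 costs 84 × $1,770.04 = $148,683.36; Loan 2 costs 84 × $1,549.21 = $130,133.64.
Loan 2 is cheaper by $148,683.36 − $130,133.64 = $18,549.72.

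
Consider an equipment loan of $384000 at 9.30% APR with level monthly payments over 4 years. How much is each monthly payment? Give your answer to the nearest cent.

$9,610.65

At 9.30% the monthly rate is 0.0077500, so the payment is 384,000 × 0.0077500 / (1 − 1.0077500^−48) = $9,610.65.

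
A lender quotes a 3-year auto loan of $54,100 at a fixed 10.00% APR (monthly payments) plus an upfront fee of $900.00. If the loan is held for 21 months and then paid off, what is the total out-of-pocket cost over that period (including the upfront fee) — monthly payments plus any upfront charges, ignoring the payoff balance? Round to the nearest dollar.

$37,559

Monthly rate = 10%/12 = 0.0083333; payment = 54,100 × 0.0083333 / (1 − (1+0.0083333)^−36) = $1,745.65.
Total outlay = 21 × $1,745.65 + $900.00 = $37,558.65.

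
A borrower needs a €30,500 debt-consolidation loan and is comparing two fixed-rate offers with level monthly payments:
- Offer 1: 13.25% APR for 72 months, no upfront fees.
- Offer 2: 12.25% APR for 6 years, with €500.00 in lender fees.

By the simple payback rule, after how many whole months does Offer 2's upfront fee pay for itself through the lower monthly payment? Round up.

Offer 1: monthly rate = 13.25%/12 = 0.0110417; payment = 30,500 × 0.0110417 / (1 − (1+0.0110417)^−72) = €616.29.
Offer 2: at 12.25% the monthly rate is 0.0102083, so the payment is 30,500 × 0.0102083 / (1 − 1.0102083^−72) = €600.25.
Monthly savings = €616.29 − €600.25 = €16.04.
Break-even = €500.00 / €16.04 = 31.17 → 32 months.

32 months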